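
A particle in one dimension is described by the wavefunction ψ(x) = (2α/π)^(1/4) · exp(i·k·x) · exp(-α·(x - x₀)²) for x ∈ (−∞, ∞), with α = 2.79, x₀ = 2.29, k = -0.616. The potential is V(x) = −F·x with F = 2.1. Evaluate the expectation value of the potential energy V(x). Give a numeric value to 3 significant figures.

-4.81

⟨V⟩ = ∫ V(x)·|ψ|² dx.
Gaussian moments (u = x − x₀): ∫u^(2j)·e^(−2αu²) du = (2j−1)!!/(4α)^j · √(π/(2α)), odd powers integrate to 0; here √(π/(2α)) = 0.75034.
⟨V⟩ = -4.8090.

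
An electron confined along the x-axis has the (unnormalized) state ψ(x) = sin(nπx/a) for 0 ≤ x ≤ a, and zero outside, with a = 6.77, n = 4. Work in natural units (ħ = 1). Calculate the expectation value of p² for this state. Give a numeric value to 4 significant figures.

p² ψ = −ħ² d²ψ/dx²; ⟨p²⟩ = −ħ² ∫ ψ*·ψ'' dx / ∫|ψ|² dx.
d/dx sin(nπx/a) = (nπ/a)·cos(nπx/a) and d²/dx² sin(nπx/a) = −(nπ/a)²·sin(nπx/a); on 0 ≤ x ≤ a, ∫sin²(nπx/a) dx = a/2 and ∫sin(nπx/a)·cos(nπx/a) dx = 0.
State is unnormalized: ∫|ψ|² dx = 3.3850, and ∫ψ*·(−ħ² ψ'') dx = 11.663, so ⟨p²⟩ = 11.663 / 3.3850.
⟨p²⟩ = 3.4454.

3.445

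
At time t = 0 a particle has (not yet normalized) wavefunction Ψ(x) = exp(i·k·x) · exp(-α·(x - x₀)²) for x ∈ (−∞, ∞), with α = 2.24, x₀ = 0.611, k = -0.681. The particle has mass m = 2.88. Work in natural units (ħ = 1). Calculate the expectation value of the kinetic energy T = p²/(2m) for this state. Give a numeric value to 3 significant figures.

0.469

T = −(ħ²/2m) d²/dx², so ⟨T⟩ = −(ħ²/2m) ∫ Ψ*·Ψ'' dx / ∫|Ψ|² dx; with m = 2.88.
Gaussian moments (u = x − x₀): ∫u^(2j)·e^(−2αu²) du = (2j−1)!!/(4α)^j · √(π/(2α)), odd powers integrate to 0; here √(π/(2α)) = 0.83741. Derivatives: Ψ′ = (ik − 2αu)·Ψ, Ψ″ = ((ik − 2αu)² − 2α)·Ψ; the odd-in-u pieces drop out.
State is unnormalized: ∫|Ψ|² dx = 0.83741, and ∫Ψ*·(−ħ²/2m · Ψ'') dx = 0.39308, so ⟨T⟩ = 0.39308 / 0.83741.
⟨T⟩ = 0.46940.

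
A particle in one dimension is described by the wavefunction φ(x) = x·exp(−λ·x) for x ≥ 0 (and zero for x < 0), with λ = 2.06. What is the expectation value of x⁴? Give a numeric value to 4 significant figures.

⟨x⁴⟩ = ∫ x⁴·|φ|² dx / ∫|φ|² dx (integrals over the domain).
Every integrand reduces to terms xʲ·e^(−2λx) on [0, ∞); use ∫₀^∞ xʲ·e^(−2λx) dx = j!/(2λ)^(j+1).
State is unnormalized: ∫|φ|² dx = 0.028598, and ∫φ*·x⁴·φ dx = 0.035732, so ⟨x⁴⟩ = 0.035732 / 0.028598.
⟨x⁴⟩ = 1.2494.

1.249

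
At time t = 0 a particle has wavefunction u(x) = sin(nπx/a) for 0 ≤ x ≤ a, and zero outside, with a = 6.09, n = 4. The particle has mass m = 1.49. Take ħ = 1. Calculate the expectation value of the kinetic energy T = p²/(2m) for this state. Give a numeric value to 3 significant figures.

1.43

T = −(ħ²/2m) d²/dx², so ⟨T⟩ = −(ħ²/2m) ∫ u*·u'' dx / ∫|u|² dx; with m = 1.49.
d/dx sin(nπx/a) = (nπ/a)·cos(nπx/a) and d²/dx² sin(nπx/a) = −(nπ/a)²·sin(nπx/a); on 0 ≤ x ≤ a, ∫sin²(nπx/a) dx = a/2 and ∫sin(nπx/a)·cos(nπx/a) dx = 0.
State is unnormalized: ∫|u|² dx = 3.0450, and ∫u*·(−ħ²/2m · u'') dx = 4.3507, so ⟨T⟩ = 4.3507 / 3.0450.
⟨T⟩ = 1.4288.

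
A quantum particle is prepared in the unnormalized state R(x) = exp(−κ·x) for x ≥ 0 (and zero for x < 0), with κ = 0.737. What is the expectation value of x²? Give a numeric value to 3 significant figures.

⟨x²⟩ = ∫ x²·|R|² dx / ∫|R|² dx (integrals over the domain).
Every integrand reduces to terms xʲ·e^(−2κx) on [0, ∞); use ∫₀^∞ xʲ·e^(−2κx) dx = j!/(2κ)^(j+1).
State is unnormalized: ∫|R|² dx = 0.67843, and ∫R*·x²·R dx = 0.62451, so ⟨x²⟩ = 0.62451 / 0.67843.
⟨x²⟩ = 0.92052.

0.921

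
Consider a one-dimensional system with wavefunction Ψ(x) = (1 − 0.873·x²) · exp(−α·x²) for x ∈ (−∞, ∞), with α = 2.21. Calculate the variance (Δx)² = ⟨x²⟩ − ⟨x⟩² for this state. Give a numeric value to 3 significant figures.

Compute ⟨x⟩ and ⟨x²⟩ separately, then (Δx)² = ⟨x²⟩ − ⟨x⟩².
Expand each integrand as polynomial × e^(−2αx²) and use ∫x^(2j)·e^(−2αx²) dx = (2j−1)!!/(4α)^j · √(π/(2α)), odd powers → 0; here √(π/(2α)) = 0.84307.
Normalization: ∫|Ψ|² dx = 0.70122.
⟨x⟩ = 0.0000 and ⟨x²⟩ = 0.075314.
(Δx)² = 0.075314 − (0.0000)² = 0.075314.

0.0753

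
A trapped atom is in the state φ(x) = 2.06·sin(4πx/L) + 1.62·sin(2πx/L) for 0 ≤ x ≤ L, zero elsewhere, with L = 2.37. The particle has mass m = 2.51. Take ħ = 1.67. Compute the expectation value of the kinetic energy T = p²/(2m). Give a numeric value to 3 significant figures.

11.1

T = −(ħ²/2m) d²/dx², so ⟨T⟩ = −(ħ²/2m) ∫ φ*·φ'' dx / ∫|φ|² dx; with m = 2.51.
d²/dx² sin(jπx/L) = −(jπ/L)²·sin(jπx/L); on 0 ≤ x ≤ L, ∫sin²(jπx/L) dx = L/2 and ∫sin(jπx/L)·sin(lπx/L) dx = 0 for j ≠ l, so only diagonal terms survive in ∫|φ|² and ∫φ·φ″; ∫φ·φ′ dx = [φ²/2] between the walls = 0.
State is unnormalized: ∫|φ|² dx = 8.1386, and ∫φ*·(−ħ²/2m · φ'') dx = 90.686, so ⟨T⟩ = 90.686 / 8.1386.
⟨T⟩ = 11.143.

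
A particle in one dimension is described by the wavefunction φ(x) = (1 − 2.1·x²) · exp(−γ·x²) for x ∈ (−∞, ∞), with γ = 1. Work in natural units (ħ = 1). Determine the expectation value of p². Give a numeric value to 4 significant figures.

5.122

p² φ = −ħ² d²φ/dx²; ⟨p²⟩ = −ħ² ∫ φ*·φ'' dx / ∫|φ|² dx.
Expand each integrand as polynomial × e^(−2γx²) and use ∫x^(2j)·e^(−2γx²) dx = (2j−1)!!/(4γ)^j · √(π/(2γ)), odd powers → 0; here √(π/(2γ)) = 1.2533. Differentiate with the product rule, d/dx e^(−γx²) = −2γx·e^(−γx²).
State is unnormalized: ∫|φ|² dx = 0.97367, and ∫φ*·(−ħ² φ'') dx = 4.9874, so ⟨p²⟩ = 4.9874 / 0.97367.
⟨p²⟩ = 5.1223.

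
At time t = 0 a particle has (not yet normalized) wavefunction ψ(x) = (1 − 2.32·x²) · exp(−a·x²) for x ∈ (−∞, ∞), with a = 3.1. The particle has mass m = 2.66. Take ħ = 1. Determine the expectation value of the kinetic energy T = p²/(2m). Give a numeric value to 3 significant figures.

T = −(ħ²/2m) d²/dx², so ⟨T⟩ = −(ħ²/2m) ∫ ψ*·ψ'' dx / ∫|ψ|² dx; with m = 2.66.
Expand each integrand as polynomial × e^(−2ax²) and use ∫x^(2j)·e^(−2ax²) dx = (2j−1)!!/(4a)^j · √(π/(2a)), odd powers → 0; here √(π/(2a)) = 0.71183. Differentiate with the product rule, d/dx e^(−ax²) = −2ax·e^(−ax²).
State is unnormalized: ∫|ψ|² dx = 0.52022, and ∫ψ*·(−ħ²/2m · ψ'') dx = 0.67164, so ⟨T⟩ = 0.67164 / 0.52022.
⟨T⟩ = 1.2911.

1.29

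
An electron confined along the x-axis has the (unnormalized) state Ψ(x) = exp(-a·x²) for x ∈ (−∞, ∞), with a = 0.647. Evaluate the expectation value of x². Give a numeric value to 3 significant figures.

0.386

⟨x²⟩ = ∫ x²·|Ψ|² dx / ∫|Ψ|² dx (integrals over the domain).
Gaussian moments: ∫x^(2j)·e^(−2ax²) dx = (2j−1)!!/(4a)^j · √(π/(2a)), odd powers integrate to 0; here √(π/(2a)) = 1.5581.
State is unnormalized: ∫|Ψ|² dx = 1.5581, and ∫Ψ*·x²·Ψ dx = 0.60207, so ⟨x²⟩ = 0.60207 / 1.5581.
⟨x²⟩ = 0.38640.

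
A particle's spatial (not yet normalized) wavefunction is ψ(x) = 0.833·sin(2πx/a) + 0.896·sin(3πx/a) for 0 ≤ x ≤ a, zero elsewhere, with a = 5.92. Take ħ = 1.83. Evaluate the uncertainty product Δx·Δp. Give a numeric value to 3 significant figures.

2.85

Δx = √(⟨x²⟩−⟨x⟩²), Δp = √(⟨p²⟩−⟨p⟩²).
On 0 ≤ x ≤ a (j ≠ l): ∫sin²(jπx/a) dx = a/2, ∫sin(jπx/a)·sin(lπx/a) dx = 0; diagonal moments ∫x·sin²(jπx/a) dx = a²/4, ∫x²·sin²(jπx/a) dx = a³·(1/6 − 1/(4j²π²)); cross terms ∫x·sin(jπx/a)·sin(lπx/a) dx = 0 for j + l even and −4jla²/(π²(j² − l²)²) for j + l odd, ∫x²·sin(jπx/a)·sin(lπx/a) dx = (−1)^(j+l)·4jla³/(π²(j² − l²)²); higher powers the same way via product-to-sum and parts. d²/dx² sin(jπx/a) = −(jπ/a)²·sin(jπx/a); on 0 ≤ x ≤ a, ∫sin²(jπx/a) dx = a/2 and ∫sin(jπx/a)·sin(lπx/a) dx = 0 for j ≠ l, so only diagonal terms survive in ∫|ψ|² and ∫ψ·ψ″; ∫ψ·ψ′ dx = [ψ²/2] between the walls = 0.
Normalization: ∫|ψ|² dx = 4.4302.
⟨x⟩ = 1.8114, ⟨x²⟩ = 4.5708 ⇒ Δx = 1.1356.
⟨p⟩ = 0.0000, ⟨p²⟩ = 6.3018 ⇒ Δp = 2.5103.
Δx·Δp = 2.8508.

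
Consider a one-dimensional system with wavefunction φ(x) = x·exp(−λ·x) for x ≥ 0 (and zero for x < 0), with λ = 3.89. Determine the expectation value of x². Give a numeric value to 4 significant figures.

0.1983

⟨x²⟩ = ∫ x²·|φ|² dx / ∫|φ|² dx (integrals over the domain).
Every integrand reduces to terms xʲ·e^(−2λx) on [0, ∞); use ∫₀^∞ xʲ·e^(−2λx) dx = j!/(2λ)^(j+1).
State is unnormalized: ∫|φ|² dx = 0.0042471, and ∫φ*·x²·φ dx = 0.00084200, so ⟨x²⟩ = 0.00084200 / 0.0042471.
⟨x²⟩ = 0.19825.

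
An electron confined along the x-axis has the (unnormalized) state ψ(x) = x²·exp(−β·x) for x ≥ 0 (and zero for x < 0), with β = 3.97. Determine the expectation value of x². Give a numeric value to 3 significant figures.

⟨x²⟩ = ∫ x²·|ψ|² dx / ∫|ψ|² dx (integrals over the domain).
Every integrand reduces to terms xʲ·e^(−2βx) on [0, ∞); use ∫₀^∞ xʲ·e^(−2βx) dx = j!/(2β)^(j+1).
State is unnormalized: ∫|ψ|² dx = 0.00076052, and ∫ψ*·x²·ψ dx = 0.00036190, so ⟨x²⟩ = 0.00036190 / 0.00076052.
⟨x²⟩ = 0.47586.

0.476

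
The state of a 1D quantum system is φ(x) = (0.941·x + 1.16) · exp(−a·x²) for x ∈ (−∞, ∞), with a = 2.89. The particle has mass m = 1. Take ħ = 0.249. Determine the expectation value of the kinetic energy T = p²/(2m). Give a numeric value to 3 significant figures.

T = −(ħ²/2m) d²/dx², so ⟨T⟩ = −(ħ²/2m) ∫ φ*·φ'' dx / ∫|φ|² dx; with m = 1.
Expand each integrand as polynomial × e^(−2ax²) and use ∫x^(2j)·e^(−2ax²) dx = (2j−1)!!/(4a)^j · √(π/(2a)), odd powers → 0; here √(π/(2a)) = 0.73724. Differentiate with the product rule, d/dx e^(−ax²) = −2ax·e^(−ax²).
State is unnormalized: ∫|φ|² dx = 1.0485, and ∫φ*·(−ħ²/2m · φ'') dx = 0.10406, so ⟨T⟩ = 0.10406 / 1.0485.
⟨T⟩ = 0.099242.

0.0992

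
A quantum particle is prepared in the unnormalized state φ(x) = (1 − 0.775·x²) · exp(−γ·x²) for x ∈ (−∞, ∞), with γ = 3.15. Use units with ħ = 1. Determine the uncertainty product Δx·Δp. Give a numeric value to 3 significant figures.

Δx = √(⟨x²⟩−⟨x⟩²), Δp = √(⟨p²⟩−⟨p⟩²).
Expand each integrand as polynomial × e^(−2γx²) and use ∫x^(2j)·e^(−2γx²) dx = (2j−1)!!/(4γ)^j · √(π/(2γ)), odd powers → 0; here √(π/(2γ)) = 0.70616. Differentiate with the product rule, d/dx e^(−γx²) = −2γx·e^(−γx²).
Normalization: ∫|φ|² dx = 0.62731.
⟨x⟩ = 0.0000, ⟨x²⟩ = 0.061440 ⇒ Δx = 0.24787.
⟨p⟩ = 0.0000, ⟨p²⟩ = 4.0761 ⇒ Δp = 2.0189.
Δx·Δp = 0.50044.

0.500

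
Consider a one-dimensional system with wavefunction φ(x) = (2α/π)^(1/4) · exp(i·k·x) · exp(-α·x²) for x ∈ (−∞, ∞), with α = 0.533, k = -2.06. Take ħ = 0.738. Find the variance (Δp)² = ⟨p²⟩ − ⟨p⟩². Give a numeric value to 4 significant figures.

0.2903

Compute ⟨p⟩ and ⟨p²⟩ separately; (Δp)² = ⟨p²⟩ − ⟨p⟩².
Gaussian moments: ∫x^(2j)·e^(−2αx²) dx = (2j−1)!!/(4α)^j · √(π/(2α)), odd powers integrate to 0; here √(π/(2α)) = 1.7167. Derivatives: φ′ = (ik − 2αx)·φ, φ″ = ((ik − 2αx)² − 2α)·φ; the odd-in-x pieces drop out.
⟨p⟩ = -1.5203 and ⟨p²⟩ = 2.6015.
(Δp)² = 2.6015 − (-1.5203)² = 0.29030.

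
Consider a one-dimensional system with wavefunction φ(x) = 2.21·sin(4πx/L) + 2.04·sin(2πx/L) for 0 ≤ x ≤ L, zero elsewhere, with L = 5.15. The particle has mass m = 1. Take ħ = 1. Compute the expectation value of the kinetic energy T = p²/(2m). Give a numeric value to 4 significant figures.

1.950

T = −(ħ²/2m) d²/dx², so ⟨T⟩ = −(ħ²/2m) ∫ φ*·φ'' dx / ∫|φ|² dx; with m = 1.
d²/dx² sin(jπx/L) = −(jπ/L)²·sin(jπx/L); on 0 ≤ x ≤ L, ∫sin²(jπx/L) dx = L/2 and ∫sin(jπx/L)·sin(lπx/L) dx = 0 for j ≠ l, so only diagonal terms survive in ∫|φ|² and ∫φ·φ″; ∫φ·φ′ dx = [φ²/2] between the walls = 0.
State is unnormalized: ∫|φ|² dx = 23.293, and ∫φ*·(−ħ²/2m · φ'') dx = 45.416, so ⟨T⟩ = 45.416 / 23.293.
⟨T⟩ = 1.9498.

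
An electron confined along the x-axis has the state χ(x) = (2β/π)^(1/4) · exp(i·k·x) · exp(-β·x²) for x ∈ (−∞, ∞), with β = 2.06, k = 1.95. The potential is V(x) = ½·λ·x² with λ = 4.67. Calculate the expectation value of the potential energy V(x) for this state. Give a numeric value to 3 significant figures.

⟨V⟩ = ∫ V(x)·|χ|² dx.
Gaussian moments: ∫x^(2j)·e^(−2βx²) dx = (2j−1)!!/(4β)^j · √(π/(2β)), odd powers integrate to 0; here √(π/(2β)) = 0.87323.
⟨V⟩ = 0.28337.

0.283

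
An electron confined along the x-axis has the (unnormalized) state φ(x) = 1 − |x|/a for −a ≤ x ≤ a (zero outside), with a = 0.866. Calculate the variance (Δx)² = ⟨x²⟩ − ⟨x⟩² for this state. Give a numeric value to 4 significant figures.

0.07500

Compute ⟨x⟩ and ⟨x²⟩ separately, then (Δx)² = ⟨x²⟩ − ⟨x⟩².
φ is even, so ∫ over [−a, a] = 2∫₀ᵃ with φ = 1 − x/a there: ∫₀ᵃ (1 − x/a)² dx = a/3, ∫₀ᵃ x²(1 − x/a)² dx = a³/30, ∫₀ᵃ x⁴(1 − x/a)² dx = a⁵/105.
Normalization: ∫|φ|² dx = 0.57733.
⟨x⟩ = 0.0000 and ⟨x²⟩ = 0.074996.
(Δx)² = 0.074996 − (0.0000)² = 0.074996.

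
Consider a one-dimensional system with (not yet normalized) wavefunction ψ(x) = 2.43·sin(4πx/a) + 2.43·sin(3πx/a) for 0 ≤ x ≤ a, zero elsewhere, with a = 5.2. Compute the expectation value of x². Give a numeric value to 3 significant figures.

3.53

⟨x²⟩ = ∫ x²·|ψ|² dx / ∫|ψ|² dx (integrals over the domain).
On 0 ≤ x ≤ a (j ≠ l): ∫sin²(jπx/a) dx = a/2, ∫sin(jπx/a)·sin(lπx/a) dx = 0; diagonal moments ∫x·sin²(jπx/a) dx = a²/4, ∫x²·sin²(jπx/a) dx = a³·(1/6 − 1/(4j²π²)); cross terms ∫x·sin(jπx/a)·sin(lπx/a) dx = 0 for j + l even and −4jla²/(π²(j² − l²)²) for j + l odd, ∫x²·sin(jπx/a)·sin(lπx/a) dx = (−1)^(j+l)·4jla³/(π²(j² − l²)²); higher powers the same way via product-to-sum and parts.
State is unnormalized: ∫|ψ|² dx = 30.705, and ∫ψ*·x²·ψ dx = 108.29, so ⟨x²⟩ = 108.29 / 30.705.
⟨x²⟩ = 3.5268.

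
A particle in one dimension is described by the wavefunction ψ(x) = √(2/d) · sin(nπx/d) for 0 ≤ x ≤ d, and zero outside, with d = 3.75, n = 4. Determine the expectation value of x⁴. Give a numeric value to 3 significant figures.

38.3

⟨x⁴⟩ = ∫ x⁴·|ψ|² dx (integrals over the domain).
With sin²θ = (1 − cos2θ)/2 on 0 ≤ x ≤ d: ∫sin²(nπx/d) dx = d/2, ∫x·sin²(nπx/d) dx = d²/4, ∫x²·sin²(nπx/d) dx = d³·(1/6 − 1/(4n²π²)); higher powers xᵏ the same way, integrating xᵏ·cos(2nπx/d) by parts.
⟨x⁴⟩ = 38.310.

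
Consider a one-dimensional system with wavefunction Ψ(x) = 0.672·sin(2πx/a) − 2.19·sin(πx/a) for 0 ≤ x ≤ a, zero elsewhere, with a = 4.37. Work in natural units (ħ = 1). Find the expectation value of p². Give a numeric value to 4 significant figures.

0.6502

p² Ψ = −ħ² d²Ψ/dx²; ⟨p²⟩ = −ħ² ∫ Ψ*·Ψ'' dx / ∫|Ψ|² dx.
d²/dx² sin(jπx/a) = −(jπ/a)²·sin(jπx/a); on 0 ≤ x ≤ a, ∫sin²(jπx/a) dx = a/2 and ∫sin(jπx/a)·sin(lπx/a) dx = 0 for j ≠ l, so only diagonal terms survive in ∫|Ψ|² and ∫Ψ·Ψ″; ∫Ψ·Ψ′ dx = [Ψ²/2] between the walls = 0.
State is unnormalized: ∫|Ψ|² dx = 11.466, and ∫Ψ*·(−ħ² Ψ'') dx = 7.4558, so ⟨p²⟩ = 7.4558 / 11.466.
⟨p²⟩ = 0.65024.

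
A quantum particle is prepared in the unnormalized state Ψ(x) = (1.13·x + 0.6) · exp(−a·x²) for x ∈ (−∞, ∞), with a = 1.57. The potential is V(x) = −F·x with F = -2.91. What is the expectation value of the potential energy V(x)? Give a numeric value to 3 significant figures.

⟨V⟩ = ∫ V(x)·|Ψ|² dx / ∫|Ψ|² dx.
Expand each integrand as polynomial × e^(−2ax²) and use ∫x^(2j)·e^(−2ax²) dx = (2j−1)!!/(4a)^j · √(π/(2a)), odd powers → 0; here √(π/(2a)) = 1.0003.
State is unnormalized: ∫|Ψ|² dx = 0.56347, and ∫Ψ*·V(x)·Ψ dx = 0.62850, so ⟨V⟩ = 0.62850 / 0.56347.
⟨V⟩ = 1.1154.

1.12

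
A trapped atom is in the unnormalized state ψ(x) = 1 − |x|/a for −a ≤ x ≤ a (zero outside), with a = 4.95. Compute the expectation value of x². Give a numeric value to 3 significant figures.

⟨x²⟩ = ∫ x²·|ψ|² dx / ∫|ψ|² dx (integrals over the domain).
ψ is even, so ∫ over [−a, a] = 2∫₀ᵃ with ψ = 1 − x/a there: ∫₀ᵃ (1 − x/a)² dx = a/3, ∫₀ᵃ x²(1 − x/a)² dx = a³/30, ∫₀ᵃ x⁴(1 − x/a)² dx = a⁵/105.
State is unnormalized: ∫|ψ|² dx = 3.3000, and ∫ψ*·x²·ψ dx = 8.0858, so ⟨x²⟩ = 8.0858 / 3.3000.
⟨x²⟩ = 2.4503.

2.45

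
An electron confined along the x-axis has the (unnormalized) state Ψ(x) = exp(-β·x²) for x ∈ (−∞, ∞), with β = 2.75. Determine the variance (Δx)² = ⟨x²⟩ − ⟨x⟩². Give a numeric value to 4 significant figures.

Compute ⟨x⟩ and ⟨x²⟩ separately, then (Δx)² = ⟨x²⟩ − ⟨x⟩².
Gaussian moments: ∫x^(2j)·e^(−2βx²) dx = (2j−1)!!/(4β)^j · √(π/(2β)), odd powers integrate to 0; here √(π/(2β)) = 0.75578.
Normalization: ∫|Ψ|² dx = 0.75578.
⟨x⟩ = 0.0000 and ⟨x²⟩ = 0.090909.
(Δx)² = 0.090909 − (0.0000)² = 0.090909.

0.09091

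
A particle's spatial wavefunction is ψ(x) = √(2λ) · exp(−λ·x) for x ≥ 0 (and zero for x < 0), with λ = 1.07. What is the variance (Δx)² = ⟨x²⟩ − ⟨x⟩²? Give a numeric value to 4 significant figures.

Compute ⟨x⟩ and ⟨x²⟩ separately, then (Δx)² = ⟨x²⟩ − ⟨x⟩².
Every integrand reduces to terms xʲ·e^(−2λx) on [0, ∞); use ∫₀^∞ xʲ·e^(−2λx) dx = j!/(2λ)^(j+1).
⟨x⟩ = 0.46729 and ⟨x²⟩ = 0.43672.
(Δx)² = 0.43672 − (0.46729)² = 0.21836.

0.2184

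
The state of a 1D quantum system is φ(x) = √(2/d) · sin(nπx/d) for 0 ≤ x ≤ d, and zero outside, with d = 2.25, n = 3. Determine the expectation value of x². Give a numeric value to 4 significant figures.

1.659

⟨x²⟩ = ∫ x²·|φ|² dx (integrals over the domain).
With sin²θ = (1 − cos2θ)/2 on 0 ≤ x ≤ d: ∫sin²(nπx/d) dx = d/2, ∫x·sin²(nπx/d) dx = d²/4, ∫x²·sin²(nπx/d) dx = d³·(1/6 − 1/(4n²π²)); higher powers xᵏ the same way, integrating xᵏ·cos(2nπx/d) by parts.
⟨x²⟩ = 1.6590.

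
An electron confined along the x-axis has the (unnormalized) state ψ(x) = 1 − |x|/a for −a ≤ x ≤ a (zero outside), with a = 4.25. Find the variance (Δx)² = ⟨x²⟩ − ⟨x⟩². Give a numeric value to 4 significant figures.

1.806

Compute ⟨x⟩ and ⟨x²⟩ separately, then (Δx)² = ⟨x²⟩ − ⟨x⟩².
ψ is even, so ∫ over [−a, a] = 2∫₀ᵃ with ψ = 1 − x/a there: ∫₀ᵃ (1 − x/a)² dx = a/3, ∫₀ᵃ x²(1 − x/a)² dx = a³/30, ∫₀ᵃ x⁴(1 − x/a)² dx = a⁵/105.
Normalization: ∫|ψ|² dx = 2.8333.
⟨x⟩ = 0.0000 and ⟨x²⟩ = 1.8063.
(Δx)² = 1.8063 − (0.0000)² = 1.8063.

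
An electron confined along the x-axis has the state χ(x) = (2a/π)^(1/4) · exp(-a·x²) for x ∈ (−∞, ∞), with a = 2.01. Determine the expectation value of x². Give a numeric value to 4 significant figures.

⟨x²⟩ = ∫ x²·|χ|² dx (integrals over the domain).
Gaussian moments: ∫x^(2j)·e^(−2ax²) dx = (2j−1)!!/(4a)^j · √(π/(2a)), odd powers integrate to 0; here √(π/(2a)) = 0.88402.
⟨x²⟩ = 0.12438.

0.1244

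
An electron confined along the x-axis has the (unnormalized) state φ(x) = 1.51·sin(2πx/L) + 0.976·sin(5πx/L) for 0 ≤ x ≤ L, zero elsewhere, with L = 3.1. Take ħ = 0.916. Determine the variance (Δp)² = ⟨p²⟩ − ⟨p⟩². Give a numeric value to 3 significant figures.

8.78

Compute ⟨p⟩ and ⟨p²⟩ separately; (Δp)² = ⟨p²⟩ − ⟨p⟩².
d²/dx² sin(jπx/L) = −(jπ/L)²·sin(jπx/L); on 0 ≤ x ≤ L, ∫sin²(jπx/L) dx = L/2 and ∫sin(jπx/L)·sin(lπx/L) dx = 0 for j ≠ l, so only diagonal terms survive in ∫|φ|² and ∫φ·φ″; ∫φ·φ′ dx = [φ²/2] between the walls = 0.
Normalization: ∫|φ|² dx = 5.0106.
⟨p⟩ = 0.0000 and ⟨p²⟩ = 8.7793.
(Δp)² = 8.7793 − (0.0000)² = 8.7793.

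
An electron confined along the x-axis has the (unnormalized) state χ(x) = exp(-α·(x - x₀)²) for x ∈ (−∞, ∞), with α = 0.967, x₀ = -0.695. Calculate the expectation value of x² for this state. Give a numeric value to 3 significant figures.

⟨x²⟩ = ∫ x²·|χ|² dx / ∫|χ|² dx (integrals over the domain).
Gaussian moments (u = x − x₀): ∫u^(2j)·e^(−2αu²) du = (2j−1)!!/(4α)^j · √(π/(2α)), odd powers integrate to 0; here √(π/(2α)) = 1.2745.
State is unnormalized: ∫|χ|² dx = 1.2745, and ∫χ*·x²·χ dx = 0.94513, so ⟨x²⟩ = 0.94513 / 1.2745.
⟨x²⟩ = 0.74156.

0.742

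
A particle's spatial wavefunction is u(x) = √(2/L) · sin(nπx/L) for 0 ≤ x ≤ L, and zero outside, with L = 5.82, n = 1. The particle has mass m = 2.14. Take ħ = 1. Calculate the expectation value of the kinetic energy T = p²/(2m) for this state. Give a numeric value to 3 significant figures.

0.0681

T = −(ħ²/2m) d²/dx², so ⟨T⟩ = −(ħ²/2m) ∫ u*·u'' dx; with m = 2.14.
d/dx sin(nπx/L) = (nπ/L)·cos(nπx/L) and d²/dx² sin(nπx/L) = −(nπ/L)²·sin(nπx/L); on 0 ≤ x ≤ L, ∫sin²(nπx/L) dx = L/2 and ∫sin(nπx/L)·cos(nπx/L) dx = 0.
⟨T⟩ = 0.068079.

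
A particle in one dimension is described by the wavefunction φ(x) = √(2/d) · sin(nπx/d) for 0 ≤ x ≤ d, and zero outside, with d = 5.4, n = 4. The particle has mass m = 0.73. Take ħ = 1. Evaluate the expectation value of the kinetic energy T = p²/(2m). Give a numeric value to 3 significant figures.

3.71

T = −(ħ²/2m) d²/dx², so ⟨T⟩ = −(ħ²/2m) ∫ φ*·φ'' dx; with m = 0.73.
d/dx sin(nπx/d) = (nπ/d)·cos(nπx/d) and d²/dx² sin(nπx/d) = −(nπ/d)²·sin(nπx/d); on 0 ≤ x ≤ d, ∫sin²(nπx/d) dx = d/2 and ∫sin(nπx/d)·cos(nπx/d) dx = 0.
⟨T⟩ = 3.7092.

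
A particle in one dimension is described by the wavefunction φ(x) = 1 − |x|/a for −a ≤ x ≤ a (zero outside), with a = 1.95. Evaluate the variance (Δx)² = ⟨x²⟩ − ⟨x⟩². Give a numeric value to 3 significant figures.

0.380

Compute ⟨x⟩ and ⟨x²⟩ separately, then (Δx)² = ⟨x²⟩ − ⟨x⟩².
φ is even, so ∫ over [−a, a] = 2∫₀ᵃ with φ = 1 − x/a there: ∫₀ᵃ (1 − x/a)² dx = a/3, ∫₀ᵃ x²(1 − x/a)² dx = a³/30, ∫₀ᵃ x⁴(1 − x/a)² dx = a⁵/105.
Normalization: ∫|φ|² dx = 1.3000.
⟨x⟩ = 0.0000 and ⟨x²⟩ = 0.38025.
(Δx)² = 0.38025 − (0.0000)² = 0.38025.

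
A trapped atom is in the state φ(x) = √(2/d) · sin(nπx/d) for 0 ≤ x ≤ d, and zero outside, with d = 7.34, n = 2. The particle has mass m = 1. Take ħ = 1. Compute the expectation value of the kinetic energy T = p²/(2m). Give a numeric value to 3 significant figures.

0.366

T = −(ħ²/2m) d²/dx², so ⟨T⟩ = −(ħ²/2m) ∫ φ*·φ'' dx; with m = 1.
d/dx sin(nπx/d) = (nπ/d)·cos(nπx/d) and d²/dx² sin(nπx/d) = −(nπ/d)²·sin(nπx/d); on 0 ≤ x ≤ d, ∫sin²(nπx/d) dx = d/2 and ∫sin(nπx/d)·cos(nπx/d) dx = 0.
⟨T⟩ = 0.36638.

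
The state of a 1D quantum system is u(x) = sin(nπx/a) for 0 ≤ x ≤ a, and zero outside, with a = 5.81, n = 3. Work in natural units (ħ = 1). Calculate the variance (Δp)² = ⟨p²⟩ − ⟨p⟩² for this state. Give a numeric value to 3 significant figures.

2.63

Compute ⟨p⟩ and ⟨p²⟩ separately; (Δp)² = ⟨p²⟩ − ⟨p⟩².
d/dx sin(nπx/a) = (nπ/a)·cos(nπx/a) and d²/dx² sin(nπx/a) = −(nπ/a)²·sin(nπx/a); on 0 ≤ x ≤ a, ∫sin²(nπx/a) dx = a/2 and ∫sin(nπx/a)·cos(nπx/a) dx = 0.
Normalization: ∫|u|² dx = 2.9050.
⟨p⟩ = 0.0000 and ⟨p²⟩ = 2.6314.
(Δp)² = 2.6314 − (0.0000)² = 2.6314.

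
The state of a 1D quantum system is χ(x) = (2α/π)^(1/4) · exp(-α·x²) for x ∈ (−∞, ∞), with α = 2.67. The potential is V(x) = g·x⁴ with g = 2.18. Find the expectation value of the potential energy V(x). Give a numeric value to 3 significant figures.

⟨V⟩ = ∫ V(x)·|χ|² dx.
Gaussian moments: ∫x^(2j)·e^(−2αx²) dx = (2j−1)!!/(4α)^j · √(π/(2α)), odd powers integrate to 0; here √(π/(2α)) = 0.76702.
⟨V⟩ = 0.057337.

0.0573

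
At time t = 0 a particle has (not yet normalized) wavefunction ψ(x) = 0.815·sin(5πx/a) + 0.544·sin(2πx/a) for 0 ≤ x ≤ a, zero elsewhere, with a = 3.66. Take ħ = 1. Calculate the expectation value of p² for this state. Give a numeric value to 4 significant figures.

p² ψ = −ħ² d²ψ/dx²; ⟨p²⟩ = −ħ² ∫ ψ*·ψ'' dx / ∫|ψ|² dx.
d²/dx² sin(jπx/a) = −(jπ/a)²·sin(jπx/a); on 0 ≤ x ≤ a, ∫sin²(jπx/a) dx = a/2 and ∫sin(jπx/a)·sin(lπx/a) dx = 0 for j ≠ l, so only diagonal terms survive in ∫|ψ|² and ∫ψ·ψ″; ∫ψ·ψ′ dx = [ψ²/2] between the walls = 0.
State is unnormalized: ∫|ψ|² dx = 1.7571, and ∫ψ*·(−ħ² ψ'') dx = 23.986, so ⟨p²⟩ = 23.986 / 1.7571.
⟨p²⟩ = 13.651.

13.65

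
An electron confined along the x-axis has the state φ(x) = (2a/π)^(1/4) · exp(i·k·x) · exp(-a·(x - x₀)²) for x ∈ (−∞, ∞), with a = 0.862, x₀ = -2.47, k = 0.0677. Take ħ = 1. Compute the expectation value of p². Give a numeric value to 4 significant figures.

p² φ = −ħ² d²φ/dx²; ⟨p²⟩ = −ħ² ∫ φ*·φ'' dx.
Gaussian moments (u = x − x₀): ∫u^(2j)·e^(−2au²) du = (2j−1)!!/(4a)^j · √(π/(2a)), odd powers integrate to 0; here √(π/(2a)) = 1.3499. Derivatives: φ′ = (ik − 2au)·φ, φ″ = ((ik − 2au)² − 2a)·φ; the odd-in-u pieces drop out.
⟨p²⟩ = 0.86658.

0.8666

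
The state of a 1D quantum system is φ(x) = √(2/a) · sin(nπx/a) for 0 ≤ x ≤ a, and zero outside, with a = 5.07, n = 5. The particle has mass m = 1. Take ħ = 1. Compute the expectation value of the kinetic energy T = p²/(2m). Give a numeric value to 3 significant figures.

T = −(ħ²/2m) d²/dx², so ⟨T⟩ = −(ħ²/2m) ∫ φ*·φ'' dx; with m = 1.
d/dx sin(nπx/a) = (nπ/a)·cos(nπx/a) and d²/dx² sin(nπx/a) = −(nπ/a)²·sin(nπx/a); on 0 ≤ x ≤ a, ∫sin²(nπx/a) dx = a/2 and ∫sin(nπx/a)·cos(nπx/a) dx = 0.
⟨T⟩ = 4.7995.

4.80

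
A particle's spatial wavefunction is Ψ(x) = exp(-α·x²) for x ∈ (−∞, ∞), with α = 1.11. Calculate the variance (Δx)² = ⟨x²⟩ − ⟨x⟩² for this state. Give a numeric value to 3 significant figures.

0.225

Compute ⟨x⟩ and ⟨x²⟩ separately, then (Δx)² = ⟨x²⟩ − ⟨x⟩².
Gaussian moments: ∫x^(2j)·e^(−2αx²) dx = (2j−1)!!/(4α)^j · √(π/(2α)), odd powers integrate to 0; here √(π/(2α)) = 1.1896.
Normalization: ∫|Ψ|² dx = 1.1896.
⟨x⟩ = 0.0000 and ⟨x²⟩ = 0.22523.
(Δx)² = 0.22523 − (0.0000)² = 0.22523.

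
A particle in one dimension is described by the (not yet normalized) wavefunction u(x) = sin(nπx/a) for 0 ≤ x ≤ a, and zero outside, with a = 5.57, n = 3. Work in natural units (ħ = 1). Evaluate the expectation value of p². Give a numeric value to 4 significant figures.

2.863

p² u = −ħ² d²u/dx²; ⟨p²⟩ = −ħ² ∫ u*·u'' dx / ∫|u|² dx.
d/dx sin(nπx/a) = (nπ/a)·cos(nπx/a) and d²/dx² sin(nπx/a) = −(nπ/a)²·sin(nπx/a); on 0 ≤ x ≤ a, ∫sin²(nπx/a) dx = a/2 and ∫sin(nπx/a)·cos(nπx/a) dx = 0.
State is unnormalized: ∫|u|² dx = 2.7850, and ∫u*·(−ħ² u'') dx = 7.9736, so ⟨p²⟩ = 7.9736 / 2.7850.
⟨p²⟩ = 2.8631.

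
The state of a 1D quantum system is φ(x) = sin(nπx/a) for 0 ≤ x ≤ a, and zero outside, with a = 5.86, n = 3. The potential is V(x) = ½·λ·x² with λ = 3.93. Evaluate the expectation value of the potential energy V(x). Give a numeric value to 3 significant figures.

⟨V⟩ = ∫ V(x)·|φ|² dx / ∫|φ|² dx.
With sin²θ = (1 − cos2θ)/2 on 0 ≤ x ≤ a: ∫sin²(nπx/a) dx = a/2, ∫x·sin²(nπx/a) dx = a²/4, ∫x²·sin²(nπx/a) dx = a³·(1/6 − 1/(4n²π²)); higher powers xᵏ the same way, integrating xᵏ·cos(2nπx/a) by parts.
State is unnormalized: ∫|φ|² dx = 2.9300, and ∫φ*·V(x)·φ dx = 64.790, so ⟨V⟩ = 64.790 / 2.9300.
⟨V⟩ = 22.113.

22.1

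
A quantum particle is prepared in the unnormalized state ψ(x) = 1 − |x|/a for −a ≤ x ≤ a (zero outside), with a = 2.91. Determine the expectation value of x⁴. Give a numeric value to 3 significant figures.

2.05

⟨x⁴⟩ = ∫ x⁴·|ψ|² dx / ∫|ψ|² dx (integrals over the domain).
ψ is even, so ∫ over [−a, a] = 2∫₀ᵃ with ψ = 1 − x/a there: ∫₀ᵃ (1 − x/a)² dx = a/3, ∫₀ᵃ x²(1 − x/a)² dx = a³/30, ∫₀ᵃ x⁴(1 − x/a)² dx = a⁵/105.
State is unnormalized: ∫|ψ|² dx = 1.9400, and ∫ψ*·x⁴·ψ dx = 3.9747, so ⟨x⁴⟩ = 3.9747 / 1.9400.
⟨x⁴⟩ = 2.0488.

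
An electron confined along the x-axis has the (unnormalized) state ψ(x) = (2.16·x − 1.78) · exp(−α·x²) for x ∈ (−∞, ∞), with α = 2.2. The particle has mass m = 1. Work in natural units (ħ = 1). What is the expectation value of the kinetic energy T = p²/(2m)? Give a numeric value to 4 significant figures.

1.415

T = −(ħ²/2m) d²/dx², so ⟨T⟩ = −(ħ²/2m) ∫ ψ*·ψ'' dx / ∫|ψ|² dx; with m = 1.
Expand each integrand as polynomial × e^(−2αx²) and use ∫x^(2j)·e^(−2αx²) dx = (2j−1)!!/(4α)^j · √(π/(2α)), odd powers → 0; here √(π/(2α)) = 0.84498. Differentiate with the product rule, d/dx e^(−αx²) = −2αx·e^(−αx²).
State is unnormalized: ∫|ψ|² dx = 3.1252, and ∫ψ*·(−ħ²/2m · ψ'') dx = 4.4234, so ⟨T⟩ = 4.4234 / 3.1252.
⟨T⟩ = 1.4154.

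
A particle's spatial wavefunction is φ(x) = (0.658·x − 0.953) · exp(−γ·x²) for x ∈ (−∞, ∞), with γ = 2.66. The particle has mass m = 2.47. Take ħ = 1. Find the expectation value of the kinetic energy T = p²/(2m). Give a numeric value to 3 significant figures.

T = −(ħ²/2m) d²/dx², so ⟨T⟩ = −(ħ²/2m) ∫ φ*·φ'' dx / ∫|φ|² dx; with m = 2.47.
Expand each integrand as polynomial × e^(−2γx²) and use ∫x^(2j)·e^(−2γx²) dx = (2j−1)!!/(4γ)^j · √(π/(2γ)), odd powers → 0; here √(π/(2γ)) = 0.76846. Differentiate with the product rule, d/dx e^(−γx²) = −2γx·e^(−γx²).
State is unnormalized: ∫|φ|² dx = 0.72919, and ∫φ*·(−ħ²/2m · φ'') dx = 0.42632, so ⟨T⟩ = 0.42632 / 0.72919.
⟨T⟩ = 0.58464.

0.585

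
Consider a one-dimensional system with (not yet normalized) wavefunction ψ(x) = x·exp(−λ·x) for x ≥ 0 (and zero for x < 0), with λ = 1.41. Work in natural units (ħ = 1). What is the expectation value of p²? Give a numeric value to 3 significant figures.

p² ψ = −ħ² d²ψ/dx²; ⟨p²⟩ = −ħ² ∫ ψ*·ψ'' dx / ∫|ψ|² dx.
Differentiate x·exp(−λ·x) with the product rule; every integrand then reduces to terms xʲ·e^(−2λx) on [0, ∞), with ∫₀^∞ xʲ·e^(−2λx) dx = j!/(2λ)^(j+1).
State is unnormalized: ∫|ψ|² dx = 0.089183, and ∫ψ*·(−ħ² ψ'') dx = 0.17730, so ⟨p²⟩ = 0.17730 / 0.089183.
⟨p²⟩ = 1.9881.

1.99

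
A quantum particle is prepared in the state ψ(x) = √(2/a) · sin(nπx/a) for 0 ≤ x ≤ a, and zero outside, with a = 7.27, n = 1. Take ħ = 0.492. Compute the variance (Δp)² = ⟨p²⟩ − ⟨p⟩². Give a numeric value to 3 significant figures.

0.0452

Compute ⟨p⟩ and ⟨p²⟩ separately; (Δp)² = ⟨p²⟩ − ⟨p⟩².
d/dx sin(nπx/a) = (nπ/a)·cos(nπx/a) and d²/dx² sin(nπx/a) = −(nπ/a)²·sin(nπx/a); on 0 ≤ x ≤ a, ∫sin²(nπx/a) dx = a/2 and ∫sin(nπx/a)·cos(nπx/a) dx = 0.
⟨p⟩ = 0.0000 and ⟨p²⟩ = 0.045202.
(Δp)² = 0.045202 − (0.0000)² = 0.045202.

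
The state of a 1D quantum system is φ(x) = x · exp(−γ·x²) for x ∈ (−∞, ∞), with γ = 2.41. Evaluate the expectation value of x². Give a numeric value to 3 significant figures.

0.311

⟨x²⟩ = ∫ x²·|φ|² dx / ∫|φ|² dx (integrals over the domain).
Expand each integrand as polynomial × e^(−2γx²) and use ∫x^(2j)·e^(−2γx²) dx = (2j−1)!!/(4γ)^j · √(π/(2γ)), odd powers → 0; here √(π/(2γ)) = 0.80733.
State is unnormalized: ∫|φ|² dx = 0.083748, and ∫φ*·x²·φ dx = 0.026063, so ⟨x²⟩ = 0.026063 / 0.083748.
⟨x²⟩ = 0.31120.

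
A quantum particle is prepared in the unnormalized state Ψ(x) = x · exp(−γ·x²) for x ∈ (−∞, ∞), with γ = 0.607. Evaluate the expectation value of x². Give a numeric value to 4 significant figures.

1.236

⟨x²⟩ = ∫ x²·|Ψ|² dx / ∫|Ψ|² dx (integrals over the domain).
Expand each integrand as polynomial × e^(−2γx²) and use ∫x^(2j)·e^(−2γx²) dx = (2j−1)!!/(4γ)^j · √(π/(2γ)), odd powers → 0; here √(π/(2γ)) = 1.6087.
State is unnormalized: ∫|Ψ|² dx = 0.66255, and ∫Ψ*·x²·Ψ dx = 0.81863, so ⟨x²⟩ = 0.81863 / 0.66255.
⟨x²⟩ = 1.2356.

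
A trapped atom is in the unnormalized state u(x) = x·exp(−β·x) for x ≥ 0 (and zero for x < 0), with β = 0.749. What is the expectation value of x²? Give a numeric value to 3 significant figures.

5.35

⟨x²⟩ = ∫ x²·|u|² dx / ∫|u|² dx (integrals over the domain).
Every integrand reduces to terms xʲ·e^(−2βx) on [0, ∞); use ∫₀^∞ xʲ·e^(−2βx) dx = j!/(2β)^(j+1).
State is unnormalized: ∫|u|² dx = 0.59497, and ∫u*·x²·u dx = 3.1816, so ⟨x²⟩ = 3.1816 / 0.59497.
⟨x²⟩ = 5.3476.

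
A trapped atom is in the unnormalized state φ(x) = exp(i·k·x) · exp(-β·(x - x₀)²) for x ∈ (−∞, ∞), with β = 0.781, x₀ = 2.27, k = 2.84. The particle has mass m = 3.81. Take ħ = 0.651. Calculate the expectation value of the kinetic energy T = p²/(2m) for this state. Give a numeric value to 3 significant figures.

0.492

T = −(ħ²/2m) d²/dx², so ⟨T⟩ = −(ħ²/2m) ∫ φ*·φ'' dx / ∫|φ|² dx; with m = 3.81.
Gaussian moments (u = x − x₀): ∫u^(2j)·e^(−2βu²) du = (2j−1)!!/(4β)^j · √(π/(2β)), odd powers integrate to 0; here √(π/(2β)) = 1.4182. Derivatives: φ′ = (ik − 2βu)·φ, φ″ = ((ik − 2βu)² − 2β)·φ; the odd-in-u pieces drop out.
State is unnormalized: ∫|φ|² dx = 1.4182, and ∫φ*·(−ħ²/2m · φ'') dx = 0.69778, so ⟨T⟩ = 0.69778 / 1.4182.
⟨T⟩ = 0.49202.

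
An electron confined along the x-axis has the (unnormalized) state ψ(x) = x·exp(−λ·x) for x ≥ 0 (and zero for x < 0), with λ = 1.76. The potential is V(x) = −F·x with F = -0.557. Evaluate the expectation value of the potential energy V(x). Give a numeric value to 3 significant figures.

0.475

⟨V⟩ = ∫ V(x)·|ψ|² dx / ∫|ψ|² dx.
Every integrand reduces to terms xʲ·e^(−2λx) on [0, ∞); use ∫₀^∞ xʲ·e^(−2λx) dx = j!/(2λ)^(j+1).
State is unnormalized: ∫|ψ|² dx = 0.045857, and ∫ψ*·V(x)·ψ dx = 0.021769, so ⟨V⟩ = 0.021769 / 0.045857.
⟨V⟩ = 0.47472.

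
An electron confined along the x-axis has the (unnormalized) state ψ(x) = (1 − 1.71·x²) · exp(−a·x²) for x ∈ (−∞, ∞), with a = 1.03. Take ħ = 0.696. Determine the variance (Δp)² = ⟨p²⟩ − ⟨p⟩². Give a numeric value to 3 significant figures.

2.21

Compute ⟨p⟩ and ⟨p²⟩ separately; (Δp)² = ⟨p²⟩ − ⟨p⟩².
Expand each integrand as polynomial × e^(−2ax²) and use ∫x^(2j)·e^(−2ax²) dx = (2j−1)!!/(4a)^j · √(π/(2a)), odd powers → 0; here √(π/(2a)) = 1.2349. Differentiate with the product rule, d/dx e^(−ax²) = −2ax·e^(−ax²).
Normalization: ∫|ψ|² dx = 0.84802.
⟨p⟩ = 0.0000 and ⟨p²⟩ = 2.2059.
(Δp)² = 2.2059 − (0.0000)² = 2.2059.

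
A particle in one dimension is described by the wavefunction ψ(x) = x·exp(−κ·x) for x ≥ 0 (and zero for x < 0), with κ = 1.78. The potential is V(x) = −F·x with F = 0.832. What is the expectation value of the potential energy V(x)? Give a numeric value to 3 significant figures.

⟨V⟩ = ∫ V(x)·|ψ|² dx / ∫|ψ|² dx.
Every integrand reduces to terms xʲ·e^(−2κx) on [0, ∞); use ∫₀^∞ xʲ·e^(−2κx) dx = j!/(2κ)^(j+1).
State is unnormalized: ∫|ψ|² dx = 0.044328, and ∫ψ*·V(x)·ψ dx = -0.031080, so ⟨V⟩ = -0.031080 / 0.044328.
⟨V⟩ = -0.70112.

-0.701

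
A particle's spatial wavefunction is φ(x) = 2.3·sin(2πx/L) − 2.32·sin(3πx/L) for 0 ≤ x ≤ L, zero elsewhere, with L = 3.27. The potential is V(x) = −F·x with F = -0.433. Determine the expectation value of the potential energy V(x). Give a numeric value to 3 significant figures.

0.983

⟨V⟩ = ∫ V(x)·|φ|² dx / ∫|φ|² dx.
On 0 ≤ x ≤ L (j ≠ l): ∫sin²(jπx/L) dx = L/2, ∫sin(jπx/L)·sin(lπx/L) dx = 0; diagonal moments ∫x·sin²(jπx/L) dx = L²/4, ∫x²·sin²(jπx/L) dx = L³·(1/6 − 1/(4j²π²)); cross terms ∫x·sin(jπx/L)·sin(lπx/L) dx = 0 for j + l even and −4jlL²/(π²(j² − l²)²) for j + l odd, ∫x²·sin(jπx/L)·sin(lπx/L) dx = (−1)^(j+l)·4jlL³/(π²(j² − l²)²); higher powers the same way via product-to-sum and parts.
State is unnormalized: ∫|φ|² dx = 17.449, and ∫φ*·V(x)·φ dx = 17.160, so ⟨V⟩ = 17.160 / 17.449.
⟨V⟩ = 0.98339.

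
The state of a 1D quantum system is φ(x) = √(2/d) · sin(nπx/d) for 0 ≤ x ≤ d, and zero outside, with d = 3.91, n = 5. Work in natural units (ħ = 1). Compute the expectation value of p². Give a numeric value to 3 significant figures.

p² φ = −ħ² d²φ/dx²; ⟨p²⟩ = −ħ² ∫ φ*·φ'' dx.
d/dx sin(nπx/d) = (nπ/d)·cos(nπx/d) and d²/dx² sin(nπx/d) = −(nπ/d)²·sin(nπx/d); on 0 ≤ x ≤ d, ∫sin²(nπx/d) dx = d/2 and ∫sin(nπx/d)·cos(nπx/d) dx = 0.
⟨p²⟩ = 16.139.

16.1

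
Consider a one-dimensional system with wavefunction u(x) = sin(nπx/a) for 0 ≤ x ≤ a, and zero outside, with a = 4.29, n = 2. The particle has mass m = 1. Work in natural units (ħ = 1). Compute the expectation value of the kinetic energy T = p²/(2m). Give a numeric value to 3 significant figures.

T = −(ħ²/2m) d²/dx², so ⟨T⟩ = −(ħ²/2m) ∫ u*·u'' dx / ∫|u|² dx; with m = 1.
d/dx sin(nπx/a) = (nπ/a)·cos(nπx/a) and d²/dx² sin(nπx/a) = −(nπ/a)²·sin(nπx/a); on 0 ≤ x ≤ a, ∫sin²(nπx/a) dx = a/2 and ∫sin(nπx/a)·cos(nπx/a) dx = 0.
State is unnormalized: ∫|u|² dx = 2.1450, and ∫u*·(−ħ²/2m · u'') dx = 2.3006, so ⟨T⟩ = 2.3006 / 2.1450.
⟨T⟩ = 1.0725.

1.07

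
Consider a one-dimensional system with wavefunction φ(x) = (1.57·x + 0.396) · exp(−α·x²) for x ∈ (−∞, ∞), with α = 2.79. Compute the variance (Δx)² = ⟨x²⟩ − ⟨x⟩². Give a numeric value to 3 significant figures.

0.107

Compute ⟨x⟩ and ⟨x²⟩ separately, then (Δx)² = ⟨x²⟩ − ⟨x⟩².
Expand each integrand as polynomial × e^(−2αx²) and use ∫x^(2j)·e^(−2αx²) dx = (2j−1)!!/(4α)^j · √(π/(2α)), odd powers → 0; here √(π/(2α)) = 0.75034.
Normalization: ∫|φ|² dx = 0.28339.
⟨x⟩ = 0.29501 and ⟨x²⟩ = 0.19441.
(Δx)² = 0.19441 − (0.29501)² = 0.10738.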